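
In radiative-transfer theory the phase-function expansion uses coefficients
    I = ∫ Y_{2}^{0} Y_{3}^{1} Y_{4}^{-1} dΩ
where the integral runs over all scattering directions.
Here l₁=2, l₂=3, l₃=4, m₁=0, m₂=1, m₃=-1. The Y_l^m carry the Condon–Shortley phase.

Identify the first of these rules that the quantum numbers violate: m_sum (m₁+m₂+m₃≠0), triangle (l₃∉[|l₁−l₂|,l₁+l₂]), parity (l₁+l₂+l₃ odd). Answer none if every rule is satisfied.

parity

Σmᵢ = 0  ✓
l₃∈[|l₁−l₂|,l₁+l₂]=[1,5], have l₃=4  ✓
Σlᵢ = 9 ⇒ odd  ✗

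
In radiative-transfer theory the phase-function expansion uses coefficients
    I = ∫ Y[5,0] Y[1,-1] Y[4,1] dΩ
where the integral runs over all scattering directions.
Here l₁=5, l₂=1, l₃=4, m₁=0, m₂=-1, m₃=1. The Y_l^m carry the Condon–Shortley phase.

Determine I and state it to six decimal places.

0.155288

m-sum 0 ✓  L=10 even ✓  4≤4≤6 ✓
Π(2lᵢ+1) = 11×3×9 = 297
triangle coeff Δ(5,1,4) = 1/495
Σ_t [1,1]: t=1:−1/576 = -1/576
(3j)²=5/99 [(5 1 4; 0 0 0)], sign=-1
Σ_t [0,0]: t=0:+1/1440 = 1/1440
(3j)²=2/99 [(5 1 4; 0 -1 1)], sign=-1
⇒ 4πI² = 10/33
I = (+1)√(10/33/(4π)) = 0.15528807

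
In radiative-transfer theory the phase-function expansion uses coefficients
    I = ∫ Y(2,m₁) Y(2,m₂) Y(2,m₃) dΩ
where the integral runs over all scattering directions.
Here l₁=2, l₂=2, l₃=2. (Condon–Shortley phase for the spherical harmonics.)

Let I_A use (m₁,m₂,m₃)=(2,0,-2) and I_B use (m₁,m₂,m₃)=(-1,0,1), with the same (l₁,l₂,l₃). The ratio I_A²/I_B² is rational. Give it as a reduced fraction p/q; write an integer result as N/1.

4/1

Same 2,2,2: normalisation and zero-m 3j drop out of the ratio.
A: Δ: 2! 2! 2! / 7! → 1/630; sum: t=0:+1/8 = 1/8; 3j²(2 2 2; 2 0 -2) = Δ·Π!·Σ² = 2/35  (sign +1)
B: Δ: 2! 2! 2! / 7! → 1/630; sum: t=1:−1/2 t=2:+1/4 = -1/4; 3j²(2 2 2; -1 0 1) = Δ·Π!·Σ² = 1/70  (sign +1)
I_A²/I_B² = (2/35)/(1/70) = 4/1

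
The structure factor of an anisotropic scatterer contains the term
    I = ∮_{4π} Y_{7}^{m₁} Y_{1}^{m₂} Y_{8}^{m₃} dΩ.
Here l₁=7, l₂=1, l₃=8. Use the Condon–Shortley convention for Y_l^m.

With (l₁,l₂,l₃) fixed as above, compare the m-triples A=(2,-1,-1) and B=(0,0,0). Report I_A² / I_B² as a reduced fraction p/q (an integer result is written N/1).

Same 7,1,8: normalisation and zero-m 3j drop out of the ratio.
A: Δ: 0! 14! 2! / 17! → 1/2040; sum: t=0:+1/87091200 = 1/87091200; 3j²(7 1 8; 2 -1 -1) = Δ·Π!·Σ² = 7/680  (sign -1)
B: Δ: 0! 14! 2! / 17! → 1/2040; sum: t=0:+1/25401600 = 1/25401600; 3j²(7 1 8; 0 0 0) = Δ·Π!·Σ² = 8/255  (sign +1)
I_A²/I_B² = (7/680)/(8/255) = 21/64

21/64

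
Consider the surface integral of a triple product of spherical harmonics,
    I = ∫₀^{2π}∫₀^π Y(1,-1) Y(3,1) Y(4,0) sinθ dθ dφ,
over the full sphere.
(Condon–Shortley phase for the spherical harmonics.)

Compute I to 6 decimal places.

0.150786

Rules hold: Σm=0, L=8 even, 2≤4≤4.
N = 3·7·9 = 189
Δ = 0!·2!·6!/9! = 1/252
Racah Σ t=0..0: t=0:+1/36 = 1/36
⇒ 3j(1 3 4; 0 0 0)² = 4/63, sgn +1
Racah Σ t=0..0: t=0:+1/96 = 1/96
⇒ 3j(1 3 4; -1 1 0)² = 1/42, sgn +1
4πI² = N·(3j₀)²·(3jₘ)² = 2/7
I = +1·√(0.285714/4π) = 0.15078601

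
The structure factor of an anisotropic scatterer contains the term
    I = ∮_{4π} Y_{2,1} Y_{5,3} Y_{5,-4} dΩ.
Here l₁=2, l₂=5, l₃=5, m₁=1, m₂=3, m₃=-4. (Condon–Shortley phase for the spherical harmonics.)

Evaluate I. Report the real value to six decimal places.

0.196098

Rules hold: Σm=0, L=12 even, 3≤5≤7.
N = 5·11·11 = 605
Δ = 2!·2!·8!/13! = 1/38610
Racah Σ t=0..2: t=0:+1/2880 t=1:−1/576 t=2:+1/2880 = -1/960
⇒ 3j(2 5 5; 0 0 0)² = 10/429, sgn +1
Racah Σ t=0..1: t=0:+1/80640 t=1:−1/10080 = -1/11520
⇒ 3j(2 5 5; 1 3 -4)² = 49/1430, sgn +1
4πI² = N·(3j₀)²·(3jₘ)² = 245/507
I = +1·√(0.483235/4π) = 0.19609844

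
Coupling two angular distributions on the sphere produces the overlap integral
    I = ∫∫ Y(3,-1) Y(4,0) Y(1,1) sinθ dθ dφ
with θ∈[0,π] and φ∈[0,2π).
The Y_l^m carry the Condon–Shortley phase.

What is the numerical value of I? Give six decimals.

0.150786

m-sum 0 ✓  L=8 even ✓  1≤1≤7 ✓
Π(2lᵢ+1) = 7×9×3 = 189
triangle coeff Δ(3,4,1) = 1/252
Σ_t [3,3]: t=3:−1/36 = -1/36
(3j)²=4/63 [(3 4 1; 0 0 0)], sign=+1
Σ_t [4,4]: t=4:+1/96 = 1/96
(3j)²=1/42 [(3 4 1; -1 0 1)], sign=+1
⇒ 4πI² = 2/7
I = (+1)√(2/7/(4π)) = 0.15078601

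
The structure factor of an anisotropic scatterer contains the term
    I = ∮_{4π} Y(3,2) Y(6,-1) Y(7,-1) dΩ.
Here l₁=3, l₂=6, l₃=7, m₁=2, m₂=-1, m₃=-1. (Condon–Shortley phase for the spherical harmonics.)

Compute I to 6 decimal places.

m-sum 0 ✓  L=16 even ✓  3≤7≤9 ✓
Π(2lᵢ+1) = 7×13×15 = 1365
triangle coeff Δ(3,6,7) = 1/2042040
Σ_t [0,2]: t=0:+1/207360 t=1:−1/57600 t=2:+1/207360 = -1/129600
(3j)²=168/12155 [(3 6 7; 0 0 0)], sign=+1
Σ_t [0,1]: t=0:+1/172800 t=1:−1/414720 = 7/2073600
(3j)²=343/29172 [(3 6 7; 2 -1 -1)], sign=+1
⇒ 4πI² = 100842/454597
I = (+1)√(100842/454597/(4π)) = 0.13286253

0.132863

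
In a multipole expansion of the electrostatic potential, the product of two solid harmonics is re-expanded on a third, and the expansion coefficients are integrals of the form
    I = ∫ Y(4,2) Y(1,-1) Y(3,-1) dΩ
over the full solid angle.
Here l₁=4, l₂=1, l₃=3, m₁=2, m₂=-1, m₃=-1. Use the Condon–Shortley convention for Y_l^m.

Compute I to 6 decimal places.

0.238414

Rules hold: Σm=0, L=8 even, 3≤3≤5.
N = 9·3·7 = 189
Δ = 2!·6!·0!/9! = 1/252
Racah Σ t=1..1: t=1:−1/36 = -1/36
⇒ 3j(4 1 3; 0 0 0)² = 4/63, sgn +1
Racah Σ t=0..0: t=0:+1/96 = 1/96
⇒ 3j(4 1 3; 2 -1 -1)² = 5/84, sgn +1
4πI² = N·(3j₀)²·(3jₘ)² = 5/7
I = +1·√(0.714286/4π) = 0.23841361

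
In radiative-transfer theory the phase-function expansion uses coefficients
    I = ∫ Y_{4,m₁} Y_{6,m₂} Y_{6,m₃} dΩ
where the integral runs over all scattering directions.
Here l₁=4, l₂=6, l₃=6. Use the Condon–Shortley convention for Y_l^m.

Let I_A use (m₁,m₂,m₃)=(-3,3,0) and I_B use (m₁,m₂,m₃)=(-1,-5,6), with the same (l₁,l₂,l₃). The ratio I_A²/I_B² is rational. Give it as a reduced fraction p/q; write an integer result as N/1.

Same 4,6,6: normalisation and zero-m 3j drop out of the ratio.
A: Δ: 4! 4! 8! / 17! → 1/15315300; sum: t=3:−1/207360 t=4:+1/103680 = 1/207360; 3j²(4 6 6; -3 3 0) = Δ·Π!·Σ² = 21/2431  (sign +1)
B: Δ: 4! 4! 8! / 17! → 1/15315300; sum: t=1:−1/5806080 = -1/5806080; 3j²(4 6 6; -1 -5 6) = Δ·Π!·Σ² = 165/6188  (sign -1)
I_A²/I_B² = (21/2431)/(165/6188) = 196/605

196/605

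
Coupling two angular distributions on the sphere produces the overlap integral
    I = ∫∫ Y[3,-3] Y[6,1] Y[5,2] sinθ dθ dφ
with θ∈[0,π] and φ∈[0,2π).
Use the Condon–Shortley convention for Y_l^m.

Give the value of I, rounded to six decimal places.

m-sum 0 ✓  L=14 even ✓  3≤5≤9 ✓
Π(2lᵢ+1) = 7×13×11 = 1001
triangle coeff Δ(3,6,5) = 1/675675
Σ_t [1,3]: t=1:−1/8640 t=2:+1/2304 t=3:−1/8640 = 7/34560
(3j)²=7/429 [(3 6 5; 0 0 0)], sign=-1
Σ_t [4,4]: t=4:+1/34560 = 1/34560
(3j)²=7/429 [(3 6 5; -3 1 2)], sign=-1
⇒ 4πI² = 343/1287
I = (+1)√(343/1287/(4π)) = 0.14563067

0.145631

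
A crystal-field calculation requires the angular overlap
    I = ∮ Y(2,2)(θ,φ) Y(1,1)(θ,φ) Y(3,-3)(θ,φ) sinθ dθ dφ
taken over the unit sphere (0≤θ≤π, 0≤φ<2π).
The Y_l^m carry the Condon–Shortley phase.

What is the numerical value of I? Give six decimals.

Rules hold: Σm=0, L=6 even, 1≤3≤3.
N = 5·3·7 = 105
Δ = 0!·4!·2!/7! = 1/105
Racah Σ t=0..0: t=0:+1/4 = 1/4
⇒ 3j(2 1 3; 0 0 0)² = 3/35, sgn -1
Racah Σ t=0..0: t=0:+1/48 = 1/48
⇒ 3j(2 1 3; 2 1 -3)² = 1/7, sgn +1
4πI² = N·(3j₀)²·(3jₘ)² = 9/7
I = -1·√(1.28571/4π) = -0.31986543

-0.319865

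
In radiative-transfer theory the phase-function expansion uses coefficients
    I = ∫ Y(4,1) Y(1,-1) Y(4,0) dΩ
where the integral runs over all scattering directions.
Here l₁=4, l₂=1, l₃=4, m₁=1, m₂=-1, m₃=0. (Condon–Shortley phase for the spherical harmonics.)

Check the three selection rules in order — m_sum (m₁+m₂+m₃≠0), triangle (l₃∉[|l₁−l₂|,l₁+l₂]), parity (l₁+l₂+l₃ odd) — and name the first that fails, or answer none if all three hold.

m₁+m₂+m₃ = 1 − 1 + 0 = 0  ✓
triangle: |4−1|=3 ≤ l₃=4 ≤ 4+1=5  ✓
parity: l₁+l₂+l₃ = 9 is odd  ✗

parity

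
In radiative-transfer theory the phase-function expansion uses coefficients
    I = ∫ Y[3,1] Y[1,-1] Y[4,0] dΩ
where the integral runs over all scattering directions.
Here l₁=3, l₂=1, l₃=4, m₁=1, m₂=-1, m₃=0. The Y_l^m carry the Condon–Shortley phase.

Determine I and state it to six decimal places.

0.150786

Rules hold: Σm=0, L=8 even, 2≤4≤4.
N = 7·3·9 = 189
Δ = 0!·6!·2!/9! = 1/252
Racah Σ t=0..0: t=0:+1/36 = 1/36
⇒ 3j(3 1 4; 0 0 0)² = 4/63, sgn +1
Racah Σ t=0..0: t=0:+1/96 = 1/96
⇒ 3j(3 1 4; 1 -1 0)² = 1/42, sgn +1
4πI² = N·(3j₀)²·(3jₘ)² = 2/7
I = +1·√(0.285714/4π) = 0.15078601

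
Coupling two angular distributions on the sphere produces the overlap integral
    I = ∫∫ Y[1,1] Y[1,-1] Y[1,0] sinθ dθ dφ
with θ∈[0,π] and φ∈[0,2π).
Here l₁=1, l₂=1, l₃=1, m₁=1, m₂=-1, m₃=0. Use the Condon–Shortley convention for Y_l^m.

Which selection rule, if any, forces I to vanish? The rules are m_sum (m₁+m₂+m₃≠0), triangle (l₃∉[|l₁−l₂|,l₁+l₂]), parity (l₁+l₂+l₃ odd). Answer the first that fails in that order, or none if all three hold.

parity

m₁+m₂+m₃ = 1 − 1 + 0 = 0  ✓
triangle: |1−1|=0 ≤ l₃=1 ≤ 1+1=2  ✓
parity: l₁+l₂+l₃ = 3 is odd  ✗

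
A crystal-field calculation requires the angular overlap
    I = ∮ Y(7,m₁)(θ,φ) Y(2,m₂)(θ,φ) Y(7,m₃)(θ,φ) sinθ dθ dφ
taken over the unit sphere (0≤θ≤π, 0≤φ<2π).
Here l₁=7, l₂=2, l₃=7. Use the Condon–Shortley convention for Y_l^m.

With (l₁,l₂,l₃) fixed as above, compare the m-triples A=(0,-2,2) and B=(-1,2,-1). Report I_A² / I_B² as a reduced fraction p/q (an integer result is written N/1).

27/28

Same 7,2,7: normalisation and zero-m 3j drop out of the ratio.
A: Δ: 2! 12! 2! / 17! → 1/185640; sum: t=0:+1/2419200 = 1/2419200; 3j²(7 2 7; 0 -2 2) = Δ·Π!·Σ² = 27/1105  (sign -1)
B: Δ: 2! 12! 2! / 17! → 1/185640; sum: t=2:+1/2073600 = 1/2073600; 3j²(7 2 7; -1 2 -1) = Δ·Π!·Σ² = 28/1105  (sign +1)
I_A²/I_B² = (27/1105)/(28/1105) = 27/28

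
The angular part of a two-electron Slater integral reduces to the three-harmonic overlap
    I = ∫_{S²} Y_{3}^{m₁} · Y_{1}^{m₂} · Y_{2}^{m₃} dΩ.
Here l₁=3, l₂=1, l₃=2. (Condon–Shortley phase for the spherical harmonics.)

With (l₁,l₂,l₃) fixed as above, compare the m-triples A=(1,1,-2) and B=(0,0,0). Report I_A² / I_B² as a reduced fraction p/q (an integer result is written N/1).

Shared (l₁,l₂,l₃)=(3,1,2): N and (l;000)² cancel in I_A²/I_B².
A: Δ = 2!·4!·0!/7! = 1/105; Racah Σ t=2..2: t=2:+1/48 = 1/48; ⇒ 3j(3 1 2; 1 1 -2)² = 1/105, sgn +1
B: Δ = 2!·4!·0!/7! = 1/105; Racah Σ t=1..1: t=1:−1/4 = -1/4; ⇒ 3j(3 1 2; 0 0 0)² = 3/35, sgn -1
I_A²/I_B² = (1/105)/(3/35) = 1/9

1/9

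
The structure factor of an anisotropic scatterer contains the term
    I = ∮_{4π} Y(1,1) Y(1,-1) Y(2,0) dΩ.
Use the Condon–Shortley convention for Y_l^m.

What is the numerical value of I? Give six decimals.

0.126157

Checks pass: Σm=0; 4 even; l₃=2∈[0,2].
(2·1+1)(2·1+1)(2·2+1) = 45
Δ: 0! 2! 2! / 5! → 1/30
sum: t=0:+1/1 = 1/1
3j²(1 1 2; 0 0 0) = Δ·Π!·Σ² = 2/15  (sign +1)
sum: t=0:+1/4 = 1/4
3j²(1 1 2; 1 -1 0) = Δ·Π!·Σ² = 1/30  (sign +1)
combine: 4πI² = 45·2/15·1/30 = 1/5
take √, sign +1: I = 0.12615663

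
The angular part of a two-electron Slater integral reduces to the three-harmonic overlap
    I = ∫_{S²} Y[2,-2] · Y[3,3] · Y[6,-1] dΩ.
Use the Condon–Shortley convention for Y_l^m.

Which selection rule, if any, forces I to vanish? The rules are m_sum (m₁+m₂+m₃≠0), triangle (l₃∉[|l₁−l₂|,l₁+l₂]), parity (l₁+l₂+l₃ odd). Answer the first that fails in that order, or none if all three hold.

triangle

m₁+m₂+m₃ = -2 + 3 − 1 = 0  ✓
triangle: |2−3|=1 ≤ l₃=6 ≤ 2+3=5  ✗
parity: l₁+l₂+l₃ = 11 is odd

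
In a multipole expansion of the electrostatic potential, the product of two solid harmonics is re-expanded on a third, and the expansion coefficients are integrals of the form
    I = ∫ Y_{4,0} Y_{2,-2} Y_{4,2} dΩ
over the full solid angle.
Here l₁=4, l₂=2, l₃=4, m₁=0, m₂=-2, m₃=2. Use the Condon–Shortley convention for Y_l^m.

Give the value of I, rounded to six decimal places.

Rules hold: Σm=0, L=10 even, 2≤4≤6.
N = 9·5·9 = 405
Δ = 2!·6!·2!/11! = 1/13860
Racah Σ t=0..2: t=0:+1/192 t=1:−1/36 t=2:+1/192 = -5/288
⇒ 3j(4 2 4; 0 0 0)² = 20/693, sgn -1
Racah Σ t=0..0: t=0:+1/192 = 1/192
⇒ 3j(4 2 4; 0 -2 2)² = 3/77, sgn +1
4πI² = N·(3j₀)²·(3jₘ)² = 2700/5929
I = -1·√(0.455389/4π) = -0.19036462

-0.190365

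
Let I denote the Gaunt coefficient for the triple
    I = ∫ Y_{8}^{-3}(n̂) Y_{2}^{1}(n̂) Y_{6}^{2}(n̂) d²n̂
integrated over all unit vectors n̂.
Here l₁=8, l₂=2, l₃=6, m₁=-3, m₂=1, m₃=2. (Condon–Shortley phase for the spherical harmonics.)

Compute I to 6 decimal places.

-0.243748

Checks pass: Σm=0; 16 even; l₃=6∈[6,10].
(2·8+1)(2·2+1)(2·6+1) = 1105
Δ: 4! 12! 0! / 17! → 1/30940
sum: t=2:+1/2073600 = 1/2073600
3j²(8 2 6; 0 0 0) = Δ·Π!·Σ² = 28/1105  (sign +1)
sum: t=3:−1/5806080 = -1/5806080
3j²(8 2 6; -3 1 2) = Δ·Π!·Σ² = 165/6188  (sign -1)
combine: 4πI² = 1105·28/1105·165/6188 = 165/221
take √, sign -1: I = -0.24374791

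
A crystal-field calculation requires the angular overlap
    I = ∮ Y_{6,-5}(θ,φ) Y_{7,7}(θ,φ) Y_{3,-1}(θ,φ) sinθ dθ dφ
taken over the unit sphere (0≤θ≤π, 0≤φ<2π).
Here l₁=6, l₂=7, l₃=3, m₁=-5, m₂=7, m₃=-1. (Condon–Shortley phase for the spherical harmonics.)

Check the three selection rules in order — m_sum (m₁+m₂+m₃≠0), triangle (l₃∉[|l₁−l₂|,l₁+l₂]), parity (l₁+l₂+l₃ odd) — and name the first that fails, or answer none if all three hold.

Σmᵢ = 1  ✗
l₃∈[|l₁−l₂|,l₁+l₂]=[1,13], have l₃=3
Σlᵢ = 16 ⇒ even

m_sum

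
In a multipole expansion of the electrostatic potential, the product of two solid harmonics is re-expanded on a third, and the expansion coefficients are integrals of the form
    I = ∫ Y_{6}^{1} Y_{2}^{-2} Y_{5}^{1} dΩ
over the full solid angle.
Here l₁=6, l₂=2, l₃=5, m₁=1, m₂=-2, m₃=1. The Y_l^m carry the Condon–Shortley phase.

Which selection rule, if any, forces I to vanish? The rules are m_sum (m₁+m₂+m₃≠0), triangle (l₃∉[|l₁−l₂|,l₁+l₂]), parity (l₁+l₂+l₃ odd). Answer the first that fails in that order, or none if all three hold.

azimuthal sum: 1 − 2 + 1 = 0  ✓
4 ≤ 5 ≤ 8 (triangle on l)  ✓
L = 6 + 2 + 5 = 13 (odd)  ✗

parity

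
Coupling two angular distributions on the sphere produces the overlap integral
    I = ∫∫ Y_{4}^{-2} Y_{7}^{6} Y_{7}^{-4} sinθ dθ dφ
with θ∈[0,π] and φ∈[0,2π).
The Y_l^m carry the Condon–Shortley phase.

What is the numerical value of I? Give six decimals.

Checks pass: Σm=0; 18 even; l₃=7∈[3,11].
(2·4+1)(2·7+1)(2·7+1) = 2025
Δ: 4! 4! 10! / 19! → 1/58198140
sum: t=0:+1/17418240 t=1:−1/622080 t=2:+1/230400 t=3:−1/622080 t=4:+1/17418240 = 1/806400
3j²(4 7 7; 0 0 0) = Δ·Π!·Σ² = 2268/230945  (sign -1)
sum: t=3:−1/130636800 t=4:+1/34836480 = 11/522547200
3j²(4 7 7; -2 6 -4) = Δ·Π!·Σ² = 1331/81396  (sign -1)
combine: 4πI² = 2025·2268/230945·1331/81396 = 441045/1356277
take √, sign +1: I = 0.16086528

0.160865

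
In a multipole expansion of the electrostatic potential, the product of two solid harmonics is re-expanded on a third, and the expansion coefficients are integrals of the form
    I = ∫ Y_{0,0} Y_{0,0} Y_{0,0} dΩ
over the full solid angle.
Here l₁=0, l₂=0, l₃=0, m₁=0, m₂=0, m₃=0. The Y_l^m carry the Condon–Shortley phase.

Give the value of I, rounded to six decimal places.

0.282095

m-sum 0 ✓  L=0 even ✓  0≤0≤0 ✓
Π(2lᵢ+1) = 1×1×1 = 1
triangle coeff Δ(0,0,0) = 1/1
Σ_t [0,0]: t=0:+1/1 = 1/1
(3j)²=1/1 [(0 0 0; 0 0 0)], sign=+1
(m-triple is (0,0,0) — same symbol as above.)
⇒ 4πI² = 1/1
I = (+1)√(1/1/(4π)) = 0.28209479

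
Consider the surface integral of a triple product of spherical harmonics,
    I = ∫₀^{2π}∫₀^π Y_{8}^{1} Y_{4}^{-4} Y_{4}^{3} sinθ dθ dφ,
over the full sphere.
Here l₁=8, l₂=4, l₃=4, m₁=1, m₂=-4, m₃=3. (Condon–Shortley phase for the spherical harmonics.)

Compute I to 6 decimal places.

-0.010047

m-sum 0 ✓  L=16 even ✓  4≤4≤12 ✓
Π(2lᵢ+1) = 17×9×9 = 1377
triangle coeff Δ(8,4,4) = 1/218790
Σ_t [4,4]: t=4:+1/331776 = 1/331776
(3j)²=490/21879 [(8 4 4; 0 0 0)], sign=+1
Σ_t [0,0]: t=0:+1/203212800 = 1/203212800
(3j)²=1/24310 [(8 4 4; 1 -4 3)], sign=-1
⇒ 4πI² = 441/347633
I = (-1)√(441/347633/(4π)) = -0.01004740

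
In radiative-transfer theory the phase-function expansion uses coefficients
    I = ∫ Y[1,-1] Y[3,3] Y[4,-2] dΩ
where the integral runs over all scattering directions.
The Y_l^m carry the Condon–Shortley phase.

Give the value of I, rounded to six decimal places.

Checks pass: Σm=0; 8 even; l₃=4∈[2,4].
(2·1+1)(2·3+1)(2·4+1) = 189
Δ: 0! 2! 6! / 9! → 1/252
sum: t=0:+1/36 = 1/36
3j²(1 3 4; 0 0 0) = Δ·Π!·Σ² = 4/63  (sign +1)
sum: t=0:+1/1440 = 1/1440
3j²(1 3 4; -1 3 -2) = Δ·Π!·Σ² = 1/252  (sign +1)
combine: 4πI² = 189·4/63·1/252 = 1/21
take √, sign +1: I = 0.06155813

0.061558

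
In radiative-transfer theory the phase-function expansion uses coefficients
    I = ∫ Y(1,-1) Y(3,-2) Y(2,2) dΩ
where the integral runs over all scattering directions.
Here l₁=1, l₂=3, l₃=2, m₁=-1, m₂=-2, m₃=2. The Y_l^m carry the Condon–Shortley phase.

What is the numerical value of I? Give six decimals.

m-sum = -1 − 2 + 2 = -1 ≠ 0 ⇒ I = 0

0.000000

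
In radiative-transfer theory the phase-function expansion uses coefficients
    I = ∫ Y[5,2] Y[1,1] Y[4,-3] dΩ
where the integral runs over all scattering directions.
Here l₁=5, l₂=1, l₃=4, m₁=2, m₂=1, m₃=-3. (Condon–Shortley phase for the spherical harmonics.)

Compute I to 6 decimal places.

m-sum 0 ✓  L=10 even ✓  4≤4≤6 ✓
Π(2lᵢ+1) = 11×3×9 = 297
triangle coeff Δ(5,1,4) = 1/495
Σ_t [1,1]: t=1:−1/576 = -1/576
(3j)²=5/99 [(5 1 4; 0 0 0)], sign=-1
Σ_t [2,2]: t=2:+1/10080 = 1/10080
(3j)²=1/165 [(5 1 4; 2 1 -3)], sign=-1
⇒ 4πI² = 1/11
I = (+1)√(1/11/(4π)) = 0.08505478

0.085055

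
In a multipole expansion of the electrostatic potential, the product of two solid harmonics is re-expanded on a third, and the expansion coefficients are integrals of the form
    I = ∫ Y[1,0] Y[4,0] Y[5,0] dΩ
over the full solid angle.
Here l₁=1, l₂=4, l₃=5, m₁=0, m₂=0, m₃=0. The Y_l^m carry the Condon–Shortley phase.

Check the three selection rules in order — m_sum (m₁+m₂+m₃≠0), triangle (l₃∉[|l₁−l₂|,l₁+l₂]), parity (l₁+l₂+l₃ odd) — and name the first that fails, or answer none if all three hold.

Σmᵢ = 0  ✓
l₃∈[|l₁−l₂|,l₁+l₂]=[3,5], have l₃=5  ✓
Σlᵢ = 10 ⇒ even  ✓

none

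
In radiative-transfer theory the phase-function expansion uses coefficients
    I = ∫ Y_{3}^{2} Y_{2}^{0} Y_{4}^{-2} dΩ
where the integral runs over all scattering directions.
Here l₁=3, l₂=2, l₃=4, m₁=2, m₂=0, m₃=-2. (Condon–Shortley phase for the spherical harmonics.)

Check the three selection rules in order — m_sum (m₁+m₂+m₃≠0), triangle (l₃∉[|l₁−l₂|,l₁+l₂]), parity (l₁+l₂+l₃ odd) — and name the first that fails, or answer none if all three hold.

Σmᵢ = 0  ✓
l₃∈[|l₁−l₂|,l₁+l₂]=[1,5], have l₃=4  ✓
Σlᵢ = 9 ⇒ odd  ✗

parity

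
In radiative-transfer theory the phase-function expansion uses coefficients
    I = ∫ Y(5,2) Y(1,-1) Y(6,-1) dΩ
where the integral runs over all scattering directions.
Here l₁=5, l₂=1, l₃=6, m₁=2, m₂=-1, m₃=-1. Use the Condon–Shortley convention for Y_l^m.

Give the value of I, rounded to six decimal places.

Rules hold: Σm=0, L=12 even, 4≤6≤6.
N = 11·3·13 = 429
Δ = 0!·10!·2!/13! = 1/858
Racah Σ t=0..0: t=0:+1/14400 = 1/14400
⇒ 3j(5 1 6; 0 0 0)² = 6/143, sgn +1
Racah Σ t=0..0: t=0:+1/60480 = 1/60480
⇒ 3j(5 1 6; 2 -1 -1)² = 5/429, sgn -1
4πI² = N·(3j₀)²·(3jₘ)² = 30/143
I = -1·√(0.20979/4π) = -0.12920749

-0.129207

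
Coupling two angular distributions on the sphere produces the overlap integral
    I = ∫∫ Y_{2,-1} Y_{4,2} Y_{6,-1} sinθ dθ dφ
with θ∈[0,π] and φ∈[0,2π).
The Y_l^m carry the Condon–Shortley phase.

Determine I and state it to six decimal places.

-0.133065

m-sum 0 ✓  L=12 even ✓  2≤6≤6 ✓
Π(2lᵢ+1) = 5×9×13 = 585
triangle coeff Δ(2,4,6) = 1/6435
Σ_t [0,0]: t=0:+1/2304 = 1/2304
(3j)²=5/143 [(2 4 6; 0 0 0)], sign=+1
Σ_t [0,0]: t=0:+1/8640 = 1/8640
(3j)²=14/1287 [(2 4 6; -1 2 -1)], sign=-1
⇒ 4πI² = 350/1573
I = (-1)√(350/1573/(4π)) = -0.13306527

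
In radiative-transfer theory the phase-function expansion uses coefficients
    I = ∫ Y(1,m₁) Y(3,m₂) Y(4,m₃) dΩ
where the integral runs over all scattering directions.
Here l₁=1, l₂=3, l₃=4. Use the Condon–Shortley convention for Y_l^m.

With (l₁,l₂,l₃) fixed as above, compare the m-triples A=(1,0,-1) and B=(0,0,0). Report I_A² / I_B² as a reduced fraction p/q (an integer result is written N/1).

l's match ⇒ only the (l;m) 3-j factors differ between A and B.
A: triangle coeff Δ(1,3,4) = 1/252; Σ_t [0,0]: t=0:+1/72 = 1/72; (3j)²=5/126 [(1 3 4; 1 0 -1)], sign=-1
B: triangle coeff Δ(1,3,4) = 1/252; Σ_t [0,0]: t=0:+1/36 = 1/36; (3j)²=4/63 [(1 3 4; 0 0 0)], sign=+1
I_A²/I_B² = (5/126)/(4/63) = 5/8

5/8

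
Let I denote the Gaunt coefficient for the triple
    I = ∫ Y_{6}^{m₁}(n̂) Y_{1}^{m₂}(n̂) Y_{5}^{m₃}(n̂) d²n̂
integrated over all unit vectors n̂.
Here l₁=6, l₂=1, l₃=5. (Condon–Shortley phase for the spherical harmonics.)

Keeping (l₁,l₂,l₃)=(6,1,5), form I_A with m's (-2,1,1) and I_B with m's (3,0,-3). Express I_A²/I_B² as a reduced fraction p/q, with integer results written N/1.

28/27

Shared (l₁,l₂,l₃)=(6,1,5): N and (l;000)² cancel in I_A²/I_B².
A: Δ = 2!·10!·0!/13! = 1/858; Racah Σ t=2..2: t=2:+1/34560 = 1/34560; ⇒ 3j(6 1 5; -2 1 1)² = 14/429, sgn +1
B: Δ = 2!·10!·0!/13! = 1/858; Racah Σ t=1..1: t=1:−1/80640 = -1/80640; ⇒ 3j(6 1 5; 3 0 -3)² = 9/286, sgn -1
I_A²/I_B² = (14/429)/(9/286) = 28/27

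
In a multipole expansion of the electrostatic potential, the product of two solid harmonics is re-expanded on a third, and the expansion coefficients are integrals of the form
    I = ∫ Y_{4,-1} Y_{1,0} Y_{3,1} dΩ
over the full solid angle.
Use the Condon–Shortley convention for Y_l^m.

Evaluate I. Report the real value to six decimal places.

Checks pass: Σm=0; 8 even; l₃=3∈[3,5].
(2·4+1)(2·1+1)(2·3+1) = 189
Δ: 2! 6! 0! / 9! → 1/252
sum: t=1:−1/36 = -1/36
3j²(4 1 3; 0 0 0) = Δ·Π!·Σ² = 4/63  (sign +1)
sum: t=1:−1/48 = -1/48
3j²(4 1 3; -1 0 1) = Δ·Π!·Σ² = 5/84  (sign -1)
combine: 4πI² = 189·4/63·5/84 = 5/7
take √, sign -1: I = -0.23841361

-0.238414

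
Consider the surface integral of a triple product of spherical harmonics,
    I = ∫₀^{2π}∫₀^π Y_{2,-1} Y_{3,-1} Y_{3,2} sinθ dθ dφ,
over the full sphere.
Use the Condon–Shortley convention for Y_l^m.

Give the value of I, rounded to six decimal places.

0.162868

Checks pass: Σm=0; 8 even; l₃=3∈[1,5].
(2·2+1)(2·3+1)(2·3+1) = 245
Δ: 2! 2! 4! / 9! → 1/3780
sum: t=0:+1/24 t=1:−1/4 t=2:+1/24 = -1/6
3j²(2 3 3; 0 0 0) = Δ·Π!·Σ² = 4/105  (sign +1)
sum: t=1:−1/12 t=2:+1/48 = -1/16
3j²(2 3 3; -1 -1 2) = Δ·Π!·Σ² = 1/28  (sign +1)
combine: 4πI² = 245·4/105·1/28 = 1/3
take √, sign +1: I = 0.16286750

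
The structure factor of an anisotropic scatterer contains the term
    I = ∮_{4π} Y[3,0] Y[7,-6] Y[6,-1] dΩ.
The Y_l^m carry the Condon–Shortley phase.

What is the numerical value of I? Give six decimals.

Σmᵢ = -7 ≠ 0, so the φ-integral vanishes; I = 0

0.000000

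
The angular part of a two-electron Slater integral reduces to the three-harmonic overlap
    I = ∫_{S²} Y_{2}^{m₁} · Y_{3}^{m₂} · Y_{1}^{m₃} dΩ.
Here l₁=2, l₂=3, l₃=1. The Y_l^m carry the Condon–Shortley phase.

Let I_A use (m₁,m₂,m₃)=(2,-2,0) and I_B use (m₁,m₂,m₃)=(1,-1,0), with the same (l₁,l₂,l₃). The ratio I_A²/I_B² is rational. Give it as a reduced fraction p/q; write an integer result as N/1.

5/8

Same 2,3,1: normalisation and zero-m 3j drop out of the ratio.
A: Δ: 4! 0! 2! / 7! → 1/105; sum: t=0:+1/24 = 1/24; 3j²(2 3 1; 2 -2 0) = Δ·Π!·Σ² = 1/21  (sign -1)
B: Δ: 4! 0! 2! / 7! → 1/105; sum: t=1:−1/6 = -1/6; 3j²(2 3 1; 1 -1 0) = Δ·Π!·Σ² = 8/105  (sign +1)
I_A²/I_B² = (1/21)/(8/105) = 5/8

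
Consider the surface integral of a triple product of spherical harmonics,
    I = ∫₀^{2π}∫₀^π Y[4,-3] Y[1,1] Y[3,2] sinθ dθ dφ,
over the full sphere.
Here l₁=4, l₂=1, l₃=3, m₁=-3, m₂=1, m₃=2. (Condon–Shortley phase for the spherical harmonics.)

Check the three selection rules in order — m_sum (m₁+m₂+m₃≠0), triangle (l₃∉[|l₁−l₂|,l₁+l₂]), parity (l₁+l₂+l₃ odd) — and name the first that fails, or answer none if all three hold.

azimuthal sum: -3 + 1 + 2 = 0  ✓
3 ≤ 3 ≤ 5 (triangle on l)  ✓
L = 4 + 1 + 3 = 8 (even)  ✓

none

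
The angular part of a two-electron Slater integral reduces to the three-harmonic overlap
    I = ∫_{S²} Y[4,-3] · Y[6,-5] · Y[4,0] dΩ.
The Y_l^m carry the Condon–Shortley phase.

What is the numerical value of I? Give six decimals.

0.000000

m-sum = -3 − 5 + 0 = -8 ≠ 0 ⇒ I = 0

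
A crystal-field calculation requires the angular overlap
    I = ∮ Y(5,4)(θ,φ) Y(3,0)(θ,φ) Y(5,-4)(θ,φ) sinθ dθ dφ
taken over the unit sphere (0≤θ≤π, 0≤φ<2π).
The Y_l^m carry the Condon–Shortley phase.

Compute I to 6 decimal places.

0.000000

L=13 odd ⇒ parity kills the (l;000) factor ⇒ I = 0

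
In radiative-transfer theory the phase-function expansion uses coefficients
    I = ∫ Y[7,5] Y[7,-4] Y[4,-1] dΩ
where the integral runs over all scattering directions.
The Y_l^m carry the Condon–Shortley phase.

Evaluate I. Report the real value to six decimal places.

m-sum 0 ✓  L=18 even ✓  0≤4≤14 ✓
Π(2lᵢ+1) = 15×15×9 = 2025
triangle coeff Δ(7,7,4) = 1/58198140
Σ_t [3,7]: t=3:−1/17418240 t=4:+1/622080 t=5:−1/230400 t=6:+1/622080 t=7:−1/17418240 = -1/806400
(3j)²=2268/230945 [(7 7 4; 0 0 0)], sign=-1
Σ_t [0,2]: t=0:+1/87091200 t=1:−1/8709120 t=2:+1/11612160 = -1/58060800
(3j)²=99/117572 [(7 7 4; 5 -4 -1)], sign=+1
⇒ 4πI² = 295245/17631601
I = (-1)√(295245/17631601/(4π)) = -0.03650400

-0.036504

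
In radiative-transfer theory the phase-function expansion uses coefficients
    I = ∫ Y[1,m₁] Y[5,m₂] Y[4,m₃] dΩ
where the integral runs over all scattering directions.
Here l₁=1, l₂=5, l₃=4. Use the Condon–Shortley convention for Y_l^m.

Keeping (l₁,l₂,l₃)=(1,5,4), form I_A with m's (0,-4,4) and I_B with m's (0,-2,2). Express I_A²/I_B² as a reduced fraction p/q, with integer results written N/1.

3/7

Same 1,5,4: normalisation and zero-m 3j drop out of the ratio.
A: Δ: 2! 0! 8! / 11! → 1/495; sum: t=1:−1/40320 = -1/40320; 3j²(1 5 4; 0 -4 4) = Δ·Π!·Σ² = 1/55  (sign -1)
B: Δ: 2! 0! 8! / 11! → 1/495; sum: t=1:−1/1440 = -1/1440; 3j²(1 5 4; 0 -2 2) = Δ·Π!·Σ² = 7/165  (sign -1)
I_A²/I_B² = (1/55)/(7/165) = 3/7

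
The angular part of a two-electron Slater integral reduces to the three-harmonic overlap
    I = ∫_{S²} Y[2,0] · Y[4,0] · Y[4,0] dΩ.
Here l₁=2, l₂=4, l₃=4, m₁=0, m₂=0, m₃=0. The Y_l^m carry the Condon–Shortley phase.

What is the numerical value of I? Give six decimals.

0.163840

Rules hold: Σm=0, L=10 even, 2≤4≤6.
N = 5·9·9 = 405
Δ = 2!·2!·6!/11! = 1/13860
Racah Σ t=0..2: t=0:+1/192 t=1:−1/36 t=2:+1/192 = -5/288
⇒ 3j(2 4 4; 0 0 0)² = 20/693, sgn -1
(m-triple is (0,0,0) — same symbol as above.)
4πI² = N·(3j₀)²·(3jₘ)² = 2000/5929
I = +1·√(0.337325/4π) = 0.16383977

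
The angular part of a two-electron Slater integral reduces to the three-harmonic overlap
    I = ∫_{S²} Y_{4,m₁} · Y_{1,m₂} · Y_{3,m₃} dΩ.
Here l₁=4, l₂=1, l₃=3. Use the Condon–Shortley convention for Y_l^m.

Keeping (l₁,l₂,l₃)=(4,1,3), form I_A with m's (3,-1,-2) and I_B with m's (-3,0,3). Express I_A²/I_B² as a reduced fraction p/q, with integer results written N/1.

l's match ⇒ only the (l;m) 3-j factors differ between A and B.
A: triangle coeff Δ(4,1,3) = 1/252; Σ_t [0,0]: t=0:+1/240 = 1/240; (3j)²=1/12 [(4 1 3; 3 -1 -2)], sign=-1
B: triangle coeff Δ(4,1,3) = 1/252; Σ_t [1,1]: t=1:−1/720 = -1/720; (3j)²=1/36 [(4 1 3; -3 0 3)], sign=-1
I_A²/I_B² = (1/12)/(1/36) = 3/1

3/1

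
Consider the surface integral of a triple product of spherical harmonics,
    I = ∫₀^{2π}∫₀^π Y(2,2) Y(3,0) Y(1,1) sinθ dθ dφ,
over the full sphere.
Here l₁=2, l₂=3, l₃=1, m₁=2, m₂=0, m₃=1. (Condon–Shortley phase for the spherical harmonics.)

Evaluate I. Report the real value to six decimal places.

m-sum = 2 + 0 + 1 = 3 ≠ 0 ⇒ I = 0

0.000000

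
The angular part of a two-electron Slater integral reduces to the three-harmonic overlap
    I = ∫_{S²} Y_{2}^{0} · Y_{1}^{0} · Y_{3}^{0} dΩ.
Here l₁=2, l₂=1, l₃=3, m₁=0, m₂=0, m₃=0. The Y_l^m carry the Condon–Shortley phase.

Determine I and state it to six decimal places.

0.247767

m-sum 0 ✓  L=6 even ✓  1≤3≤3 ✓
Π(2lᵢ+1) = 5×3×7 = 105
triangle coeff Δ(2,1,3) = 1/105
Σ_t [0,0]: t=0:+1/4 = 1/4
(3j)²=3/35 [(2 1 3; 0 0 0)], sign=-1
(m-triple is (0,0,0) — same symbol as above.)
⇒ 4πI² = 27/35
I = (+1)√(27/35/(4π)) = 0.24776670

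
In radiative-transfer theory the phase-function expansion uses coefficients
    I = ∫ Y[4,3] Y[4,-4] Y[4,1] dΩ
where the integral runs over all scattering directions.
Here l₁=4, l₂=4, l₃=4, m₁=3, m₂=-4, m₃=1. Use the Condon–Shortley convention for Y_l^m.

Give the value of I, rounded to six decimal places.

m-sum 0 ✓  L=12 even ✓  0≤4≤8 ✓
Π(2lᵢ+1) = 9×9×9 = 729
triangle coeff Δ(4,4,4) = 1/450450
Σ_t [0,4]: t=0:+1/13824 t=1:−1/216 t=2:+1/64 t=3:−1/216 t=4:+1/13824 = 5/768
(3j)²=18/1001 [(4 4 4; 0 0 0)], sign=+1
Σ_t [0,0]: t=0:+1/3456 = 1/3456
(3j)²=35/1287 [(4 4 4; 3 -4 1)], sign=-1
⇒ 4πI² = 7290/20449
I = (-1)√(7290/20449/(4π)) = -0.16843130

-0.168431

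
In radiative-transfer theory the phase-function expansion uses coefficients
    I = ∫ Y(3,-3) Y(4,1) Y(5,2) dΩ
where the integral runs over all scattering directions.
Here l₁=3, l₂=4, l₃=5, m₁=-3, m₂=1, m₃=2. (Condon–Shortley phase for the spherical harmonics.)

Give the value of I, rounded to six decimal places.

Rules hold: Σm=0, L=12 even, 1≤5≤7.
N = 7·9·11 = 693
Δ = 2!·4!·6!/13! = 1/180180
Racah Σ t=0..2: t=0:+1/576 t=1:−1/144 t=2:+1/576 = -1/288
⇒ 3j(3 4 5; 0 0 0)² = 20/1001, sgn +1
Racah Σ t=2..2: t=2:+1/1728 = 1/1728
⇒ 3j(3 4 5; -3 1 2)² = 25/858, sgn -1
4πI² = N·(3j₀)²·(3jₘ)² = 750/1859
I = -1·√(0.403443/4π) = -0.17917854

-0.179179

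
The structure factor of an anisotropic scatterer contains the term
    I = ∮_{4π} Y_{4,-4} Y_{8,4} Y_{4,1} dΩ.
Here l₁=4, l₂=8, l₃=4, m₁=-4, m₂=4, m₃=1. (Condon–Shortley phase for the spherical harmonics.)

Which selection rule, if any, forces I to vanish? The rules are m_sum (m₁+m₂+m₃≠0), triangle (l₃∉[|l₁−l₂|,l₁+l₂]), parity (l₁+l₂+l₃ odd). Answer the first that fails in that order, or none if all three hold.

m₁+m₂+m₃ = -4 + 4 + 1 = 1  ✗
triangle: |4−8|=4 ≤ l₃=4 ≤ 4+8=12
parity: l₁+l₂+l₃ = 16 is even

m_sum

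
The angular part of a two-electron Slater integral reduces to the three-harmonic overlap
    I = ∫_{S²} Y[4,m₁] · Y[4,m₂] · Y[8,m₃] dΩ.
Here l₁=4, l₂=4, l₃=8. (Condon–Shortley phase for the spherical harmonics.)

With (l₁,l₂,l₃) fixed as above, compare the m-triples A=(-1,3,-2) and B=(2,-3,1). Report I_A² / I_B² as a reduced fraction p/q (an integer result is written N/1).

l's match ⇒ only the (l;m) 3-j factors differ between A and B.
A: triangle coeff Δ(4,4,8) = 1/218790; Σ_t [0,0]: t=0:+1/3628800 = 1/3628800; (3j)²=8/2431 [(4 4 8; -1 3 -2)], sign=+1
B: triangle coeff Δ(4,4,8) = 1/218790; Σ_t [0,0]: t=0:+1/7257600 = 1/7257600; (3j)²=14/12155 [(4 4 8; 2 -3 1)], sign=-1
I_A²/I_B² = (8/2431)/(14/12155) = 20/7

20/7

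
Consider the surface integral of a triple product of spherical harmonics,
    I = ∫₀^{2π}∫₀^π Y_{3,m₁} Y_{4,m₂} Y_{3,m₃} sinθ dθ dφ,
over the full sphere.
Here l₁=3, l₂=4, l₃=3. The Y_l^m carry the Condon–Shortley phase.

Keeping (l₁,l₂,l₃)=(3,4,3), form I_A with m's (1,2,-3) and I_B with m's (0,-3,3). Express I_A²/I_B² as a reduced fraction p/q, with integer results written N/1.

l's match ⇒ only the (l;m) 3-j factors differ between A and B.
A: triangle coeff Δ(3,4,3) = 1/34650; Σ_t [2,2]: t=2:+1/192 = 1/192; (3j)²=3/77 [(3 4 3; 1 2 -3)], sign=+1
B: triangle coeff Δ(3,4,3) = 1/34650; Σ_t [1,1]: t=1:−1/288 = -1/288; (3j)²=1/22 [(3 4 3; 0 -3 3)], sign=-1
I_A²/I_B² = (3/77)/(1/22) = 6/7

6/7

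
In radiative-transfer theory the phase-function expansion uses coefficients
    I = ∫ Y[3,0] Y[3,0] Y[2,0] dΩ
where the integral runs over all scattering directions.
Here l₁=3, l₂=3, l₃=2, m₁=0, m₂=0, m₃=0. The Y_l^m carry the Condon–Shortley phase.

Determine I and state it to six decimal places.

m-sum 0 ✓  L=8 even ✓  0≤2≤6 ✓
Π(2lᵢ+1) = 7×7×5 = 245
triangle coeff Δ(3,3,2) = 1/3780
Σ_t [1,3]: t=1:−1/24 t=2:+1/4 t=3:−1/24 = 1/6
(3j)²=4/105 [(3 3 2; 0 0 0)], sign=+1
(m-triple is (0,0,0) — same symbol as above.)
⇒ 4πI² = 16/45
I = (+1)√(16/45/(4π)) = 0.16820883

0.168209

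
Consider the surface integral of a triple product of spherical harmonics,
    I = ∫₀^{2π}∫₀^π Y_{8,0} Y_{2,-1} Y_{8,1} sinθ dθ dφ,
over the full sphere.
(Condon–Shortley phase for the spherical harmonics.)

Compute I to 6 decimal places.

Checks pass: Σm=0; 18 even; l₃=8∈[6,10].
(2·8+1)(2·2+1)(2·8+1) = 1445
Δ: 2! 14! 2! / 19! → 1/348840
sum: t=0:+1/116121600 t=1:−1/25401600 t=2:+1/116121600 = -1/45158400
3j²(8 2 8; 0 0 0) = Δ·Π!·Σ² = 24/1615  (sign -1)
sum: t=0:+1/58060800 t=1:−1/50803200 = -1/406425600
3j²(8 2 8; 0 -1 1) = Δ·Π!·Σ² = 1/3230  (sign +1)
combine: 4πI² = 1445·24/1615·1/3230 = 12/1805
take √, sign -1: I = -0.02300102

-0.023001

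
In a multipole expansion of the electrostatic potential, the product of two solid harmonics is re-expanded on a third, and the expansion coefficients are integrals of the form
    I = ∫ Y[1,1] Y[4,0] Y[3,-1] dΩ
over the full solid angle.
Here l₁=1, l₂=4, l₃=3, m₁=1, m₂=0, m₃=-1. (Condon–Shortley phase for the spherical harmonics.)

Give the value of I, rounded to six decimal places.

0.150786

Rules hold: Σm=0, L=8 even, 3≤3≤5.
N = 3·9·7 = 189
Δ = 2!·0!·6!/9! = 1/252
Racah Σ t=1..1: t=1:−1/36 = -1/36
⇒ 3j(1 4 3; 0 0 0)² = 4/63, sgn +1
Racah Σ t=0..0: t=0:+1/96 = 1/96
⇒ 3j(1 4 3; 1 0 -1)² = 1/42, sgn +1
4πI² = N·(3j₀)²·(3jₘ)² = 2/7
I = +1·√(0.285714/4π) = 0.15078601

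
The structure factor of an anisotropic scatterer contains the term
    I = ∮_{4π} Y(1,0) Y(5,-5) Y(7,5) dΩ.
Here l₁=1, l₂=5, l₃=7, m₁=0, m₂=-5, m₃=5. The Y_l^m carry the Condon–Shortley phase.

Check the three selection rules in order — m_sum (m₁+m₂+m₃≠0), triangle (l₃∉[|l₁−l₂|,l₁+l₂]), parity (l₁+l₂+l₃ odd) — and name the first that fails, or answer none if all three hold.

Σmᵢ = 0  ✓
l₃∈[|l₁−l₂|,l₁+l₂]=[4,6], have l₃=7  ✗
Σlᵢ = 13 ⇒ odd

triangle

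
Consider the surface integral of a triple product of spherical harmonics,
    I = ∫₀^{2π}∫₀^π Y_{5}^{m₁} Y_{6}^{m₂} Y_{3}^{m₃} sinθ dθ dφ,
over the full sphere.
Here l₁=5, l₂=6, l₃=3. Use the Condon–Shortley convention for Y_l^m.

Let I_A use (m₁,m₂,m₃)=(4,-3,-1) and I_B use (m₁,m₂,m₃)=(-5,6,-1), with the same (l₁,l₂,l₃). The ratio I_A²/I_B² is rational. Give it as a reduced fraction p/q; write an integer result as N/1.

8/11

l's match ⇒ only the (l;m) 3-j factors differ between A and B.
A: triangle coeff Δ(5,6,3) = 1/675675; Σ_t [0,1]: t=0:+1/241920 t=1:−1/40320 = -1/48384; (3j)²=24/1001 [(5 6 3; 4 -3 -1)], sign=-1
B: triangle coeff Δ(5,6,3) = 1/675675; Σ_t [8,8]: t=8:+1/1935360 = 1/1935360; (3j)²=3/91 [(5 6 3; -5 6 -1)], sign=+1
I_A²/I_B² = (24/1001)/(3/91) = 8/11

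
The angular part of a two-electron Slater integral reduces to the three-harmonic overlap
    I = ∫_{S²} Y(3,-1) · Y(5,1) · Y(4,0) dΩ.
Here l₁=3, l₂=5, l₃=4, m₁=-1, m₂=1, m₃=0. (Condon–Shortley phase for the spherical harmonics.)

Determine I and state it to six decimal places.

-0.086020

Checks pass: Σm=0; 12 even; l₃=4∈[2,8].
(2·3+1)(2·5+1)(2·4+1) = 693
Δ: 4! 2! 6! / 13! → 1/180180
sum: t=1:−1/576 t=2:+1/144 t=3:−1/576 = 1/288
3j²(3 5 4; 0 0 0) = Δ·Π!·Σ² = 20/1001  (sign +1)
sum: t=2:+1/384 t=3:−1/216 t=4:+1/2304 = -11/6912
3j²(3 5 4; -1 1 0) = Δ·Π!·Σ² = 11/1638  (sign -1)
combine: 4πI² = 693·20/1001·11/1638 = 110/1183
take √, sign -1: I = -0.08601992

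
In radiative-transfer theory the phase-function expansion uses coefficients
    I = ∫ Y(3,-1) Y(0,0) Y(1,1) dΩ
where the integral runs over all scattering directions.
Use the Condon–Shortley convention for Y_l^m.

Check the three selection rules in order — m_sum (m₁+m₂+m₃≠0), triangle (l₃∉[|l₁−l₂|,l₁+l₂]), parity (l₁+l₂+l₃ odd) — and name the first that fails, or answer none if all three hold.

Σmᵢ = 0  ✓
l₃∈[|l₁−l₂|,l₁+l₂]=[3,3], have l₃=1  ✗
Σlᵢ = 4 ⇒ even

triangle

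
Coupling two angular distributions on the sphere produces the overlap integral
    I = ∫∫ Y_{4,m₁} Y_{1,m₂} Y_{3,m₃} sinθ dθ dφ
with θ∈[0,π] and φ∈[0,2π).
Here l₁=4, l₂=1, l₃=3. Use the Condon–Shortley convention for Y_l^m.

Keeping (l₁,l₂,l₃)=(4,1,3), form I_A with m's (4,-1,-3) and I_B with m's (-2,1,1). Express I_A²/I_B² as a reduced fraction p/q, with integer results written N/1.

Shared (l₁,l₂,l₃)=(4,1,3): N and (l;000)² cancel in I_A²/I_B².
A: Δ = 2!·6!·0!/9! = 1/252; Racah Σ t=0..0: t=0:+1/1440 = 1/1440; ⇒ 3j(4 1 3; 4 -1 -3)² = 1/9, sgn +1
B: Δ = 2!·6!·0!/9! = 1/252; Racah Σ t=2..2: t=2:+1/96 = 1/96; ⇒ 3j(4 1 3; -2 1 1)² = 5/84, sgn +1
I_A²/I_B² = (1/9)/(5/84) = 28/15

28/15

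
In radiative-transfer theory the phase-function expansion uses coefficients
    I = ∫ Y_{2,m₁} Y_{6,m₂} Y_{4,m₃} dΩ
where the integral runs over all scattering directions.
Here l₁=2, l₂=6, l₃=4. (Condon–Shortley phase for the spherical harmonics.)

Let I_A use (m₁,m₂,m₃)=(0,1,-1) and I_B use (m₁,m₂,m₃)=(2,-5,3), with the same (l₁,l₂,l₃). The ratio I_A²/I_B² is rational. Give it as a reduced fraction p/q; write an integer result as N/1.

l's match ⇒ only the (l;m) 3-j factors differ between A and B.
A: triangle coeff Δ(2,6,4) = 1/6435; Σ_t [2,2]: t=2:+1/2880 = 1/2880; (3j)²=14/429 [(2 6 4; 0 1 -1)], sign=-1
B: triangle coeff Δ(2,6,4) = 1/6435; Σ_t [0,0]: t=0:+1/120960 = 1/120960; (3j)²=2/39 [(2 6 4; 2 -5 3)], sign=-1
I_A²/I_B² = (14/429)/(2/39) = 7/11

7/11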